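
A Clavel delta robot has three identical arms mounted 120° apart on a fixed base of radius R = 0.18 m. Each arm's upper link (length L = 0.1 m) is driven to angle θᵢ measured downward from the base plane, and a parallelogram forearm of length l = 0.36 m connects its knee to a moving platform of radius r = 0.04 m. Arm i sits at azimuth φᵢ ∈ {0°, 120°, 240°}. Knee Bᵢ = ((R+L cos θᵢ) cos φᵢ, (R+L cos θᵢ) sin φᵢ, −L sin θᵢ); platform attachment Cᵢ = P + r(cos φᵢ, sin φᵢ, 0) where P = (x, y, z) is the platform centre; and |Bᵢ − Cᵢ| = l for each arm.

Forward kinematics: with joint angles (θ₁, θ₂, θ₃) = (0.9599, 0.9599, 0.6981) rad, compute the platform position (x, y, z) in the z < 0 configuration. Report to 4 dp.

(-0.0147, -0.0254, -0.3717)

S1 = (0.1974·cos0.0°, 0.1974·sin0.0°, -0.0819) = (0.1974, 0.0000, -0.0819)
φ2=120.0°: virtual centre (-0.0987, 0.1709, -0.0819), radius l
φ3=240.0°: virtual centre (-0.1083, -0.1876, -0.0643), radius l
eliminate P² terms by subtracting sphere 1 from 2 and 3
[-0.5921 0.3418 0.0000]·P = 0.0000;  [-0.6113 -0.3752 0.0353]·P = 0.0054
Cramer: x(z) = -0.0043+0.0280z;  y(z) = -0.0074+0.0484z
into |P−S₁|² = l²: 1.0031z² + 0.1518z + -0.0822 = 0;  Δ = 0.3528;  z = -0.3717 or 0.2204 → z<0 root = -0.3717
x = -0.0147, y = -0.0254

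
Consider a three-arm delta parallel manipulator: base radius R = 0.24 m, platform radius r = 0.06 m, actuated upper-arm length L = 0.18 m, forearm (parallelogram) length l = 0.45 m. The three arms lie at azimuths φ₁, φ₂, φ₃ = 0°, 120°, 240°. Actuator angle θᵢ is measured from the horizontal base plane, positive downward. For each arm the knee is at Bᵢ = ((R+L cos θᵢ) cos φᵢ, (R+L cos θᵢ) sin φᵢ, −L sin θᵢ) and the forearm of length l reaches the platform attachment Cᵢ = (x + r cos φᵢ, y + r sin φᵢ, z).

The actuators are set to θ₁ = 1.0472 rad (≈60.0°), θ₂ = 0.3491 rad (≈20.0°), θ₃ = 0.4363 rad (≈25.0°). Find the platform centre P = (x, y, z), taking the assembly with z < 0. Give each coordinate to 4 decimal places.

(-0.1091, 0.0109, -0.3981)

arm 1 at φ=0.0°: (R−r)+L cos θ1 = 0.2700;  centre 1 = (0.2700, 0.0000, -0.1559)
centre 2 = (0.3491·cos120.0°, 0.3491·sin120.0°, -0.0616) = (-0.1746, 0.3024, -0.0616)
arm 3 at φ=240.0°: (R−r)+L cos θ3 = 0.3431;  centre 3 = (-0.1716, -0.2972, -0.0761)
|centre ₂|²−|centre ₁|² = 0.0285;  |centre ₃|²−|centre ₁|² = 0.0263
[-0.8891 0.6047 0.1886]·P = 0.0285;  [-0.8831 -0.5943 0.1596]·P = 0.0263
det = 1.0625;  x = -0.0309+0.1964z,  y = 0.0016+-0.0232z
sphere 1 gives Az²+Bz+C=0 with A=1.0391, B=0.1935, C=-0.0876;  B²−4AC=0.4017;  roots -0.3981, 0.2119;  negative root z = -0.3981
x = -0.1091, y = 0.0109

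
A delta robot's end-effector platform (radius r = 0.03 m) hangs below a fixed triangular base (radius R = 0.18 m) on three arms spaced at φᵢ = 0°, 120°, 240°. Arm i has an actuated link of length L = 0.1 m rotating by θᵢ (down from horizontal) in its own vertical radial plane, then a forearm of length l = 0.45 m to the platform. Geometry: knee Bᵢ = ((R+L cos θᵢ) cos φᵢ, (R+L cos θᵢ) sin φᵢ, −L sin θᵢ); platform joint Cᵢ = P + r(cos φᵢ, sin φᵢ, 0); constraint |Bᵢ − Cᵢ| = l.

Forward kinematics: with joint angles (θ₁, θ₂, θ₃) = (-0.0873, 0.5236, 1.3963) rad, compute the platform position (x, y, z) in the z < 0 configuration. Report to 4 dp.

(0.1265, 0.0994, -0.4125)

S1 = (0.2496·cos0.0°, 0.2496·sin0.0°, 0.0087) = (0.2496, 0.0000, 0.0087)
arm 2 at φ=120.0°: e+L cos θ2 = 0.2366;  S2 = (-0.1183, 0.2049, -0.0500)
S3 = (0.1674·cos240.0°, 0.1674·sin240.0°, -0.0985) = (-0.0837, -0.1449, -0.0985)
|S₂|²−|S₁|² = -0.0039;  |S₃|²−|S₁|² = -0.0247
plane₁₂: -0.7358x+0.4098y+-0.1174z = -0.0039
Cramer: x(z) = 0.0231-0.2506z;  y(z) = 0.0320-0.1634z
sphere 1 gives Az²+Bz+C=0 with A=1.0895, B=0.0856, C=-0.1501;  B²−4AC=0.6614;  roots -0.4125, 0.3339;  negative root z = -0.4125
x = 0.1265, y = 0.0994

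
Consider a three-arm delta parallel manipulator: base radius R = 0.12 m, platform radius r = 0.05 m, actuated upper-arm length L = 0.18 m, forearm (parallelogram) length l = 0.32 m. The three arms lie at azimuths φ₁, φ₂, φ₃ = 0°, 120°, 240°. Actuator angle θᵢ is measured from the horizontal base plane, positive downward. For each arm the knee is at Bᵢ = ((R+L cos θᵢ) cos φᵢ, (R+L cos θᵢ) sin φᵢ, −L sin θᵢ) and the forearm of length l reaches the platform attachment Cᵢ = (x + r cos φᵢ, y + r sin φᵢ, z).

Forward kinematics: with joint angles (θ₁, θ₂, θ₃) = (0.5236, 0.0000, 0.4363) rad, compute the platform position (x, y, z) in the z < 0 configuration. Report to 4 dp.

(-0.0410, 0.0492, -0.2595)

O1 = (0.2259·cos0.0°, 0.2259·sin0.0°, -0.0900) = (0.2259, 0.0000, -0.0900)
O2 = (0.2500·cos120.0°, 0.2500·sin120.0°, 0.0000) = (-0.1250, 0.2165, 0.0000)
arm 3 at φ=240.0°: (R−r)+L cos θ3 = 0.2331;  O3 = (-0.1166, -0.2019, -0.0761)
|O₂|²−|O₁|² = 0.0034;  |O₃|²−|O₁|² = 0.0010
plane₁₂: -0.7018x+0.4330y+0.1800z = 0.0034
det = 0.5800;  x = -0.0031+0.1461z,  y = 0.0028+-0.1789z
quadratic in z: (1.0533)z²+(0.1121)z+(-0.0419)=0, √Δ=0.4346 → z ∈ {-0.2595, 0.1531}; z = -0.2595 (taking z<0)
x = -0.0410, y = 0.0492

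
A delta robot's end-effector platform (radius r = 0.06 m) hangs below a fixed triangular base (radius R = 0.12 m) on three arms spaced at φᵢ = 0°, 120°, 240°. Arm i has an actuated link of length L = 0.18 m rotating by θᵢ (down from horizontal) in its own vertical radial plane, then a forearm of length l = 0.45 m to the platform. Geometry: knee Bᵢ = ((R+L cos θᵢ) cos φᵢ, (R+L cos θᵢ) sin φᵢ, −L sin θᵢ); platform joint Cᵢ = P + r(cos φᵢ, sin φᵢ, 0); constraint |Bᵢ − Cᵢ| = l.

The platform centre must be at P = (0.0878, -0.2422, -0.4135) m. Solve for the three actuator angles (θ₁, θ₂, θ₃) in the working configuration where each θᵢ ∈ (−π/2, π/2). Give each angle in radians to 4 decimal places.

θ₁ = 0.3491, θ₂ = 1.2219, θ₃ = 0.0874

rotate P by −φ1: (0.0878, -0.2422, -0.4135)
  A=-0.0278, B=-0.4135, C=(l²−L²−A²−y'²−z²)/(2L)=-0.1675
  γ=atan2(-0.4135,-0.0278)=-1.6379;  ψ=arccos(-0.4043)=1.9870;  θ1=γ+ψ≈0.3491
arm 2 (φ=120.0°): x'=-0.2537, y'=0.0451
  A=0.3137, B=-0.4135, C=(l²−L²−A²−y'²−z²)/(2L)=-0.2814
  √(A²+B²)=0.5190;  θ2 = -0.9219+2.1438 ≈ 1.2219
arm 3 (φ=240.0°): x'=0.1659, y'=0.1971
  A=-0.1059, B=-0.4135, C=(l²−L²−A²−y'²−z²)/(2L)=-0.1415
  γ=atan2(-0.4135,-0.1059)=-1.8214;  ψ=arccos(-0.3316)=1.9088;  θ3=γ+ψ≈0.0874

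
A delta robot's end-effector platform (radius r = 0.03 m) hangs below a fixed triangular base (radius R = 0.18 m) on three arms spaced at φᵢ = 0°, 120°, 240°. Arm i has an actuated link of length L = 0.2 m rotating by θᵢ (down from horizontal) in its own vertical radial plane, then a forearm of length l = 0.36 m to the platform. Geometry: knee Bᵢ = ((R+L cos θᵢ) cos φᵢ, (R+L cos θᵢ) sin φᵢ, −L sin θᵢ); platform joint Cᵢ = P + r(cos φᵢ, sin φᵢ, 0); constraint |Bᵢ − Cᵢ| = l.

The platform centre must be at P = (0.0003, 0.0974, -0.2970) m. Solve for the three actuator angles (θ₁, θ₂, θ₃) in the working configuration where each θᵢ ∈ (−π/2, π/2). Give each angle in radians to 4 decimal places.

φ1=0.0° → target in arm frame (0.0003, 0.0974)
  A=0.1497, B=-0.2970, C=(l²−L²−A²−y'²−z²)/(2L)=-0.0763
  √(A²+B²)=0.3326;  θ1 = -1.1039+1.8022 ≈ 0.6982
rotate P by −φ2: (0.0842, -0.0490, -0.2970)
  A=0.0658, B=-0.2970, C=(l²−L²−A²−y'²−z²)/(2L)=-0.0133
  γ=atan2(-0.2970,0.0658)=-1.3528;  ψ=arccos(-0.0438)=1.6147;  θ2=γ+ψ≈0.2619
rotate P by −φ3: (-0.0845, -0.0484, -0.2970)
  e−x'=0.2345;  (l²−L²−(e−x')²−y'²−z²)/2L = -0.1399
  γ=atan2(-0.2970,0.2345)=-0.9025;  ψ=arccos(-0.3696)=1.9494;  θ3=γ+ψ≈1.0469

θ₁ = 0.6982, θ₂ = 0.2619, θ₃ = 1.0469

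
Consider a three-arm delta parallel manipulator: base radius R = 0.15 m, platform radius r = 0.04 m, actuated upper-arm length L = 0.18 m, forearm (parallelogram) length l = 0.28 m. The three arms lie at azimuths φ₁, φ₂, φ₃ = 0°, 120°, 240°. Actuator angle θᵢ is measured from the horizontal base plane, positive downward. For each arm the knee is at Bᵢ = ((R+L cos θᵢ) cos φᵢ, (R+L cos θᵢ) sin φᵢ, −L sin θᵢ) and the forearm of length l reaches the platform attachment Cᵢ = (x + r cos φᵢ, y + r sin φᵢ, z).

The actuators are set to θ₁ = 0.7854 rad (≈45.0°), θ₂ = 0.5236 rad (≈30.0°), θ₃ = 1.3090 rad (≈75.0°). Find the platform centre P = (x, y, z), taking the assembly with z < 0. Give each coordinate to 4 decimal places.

(0.0261, 0.1011, -0.2809)

φ1=0.0°: virtual centre (0.2373, 0.0000, -0.1273), radius l
O2 = (0.2659·cos120.0°, 0.2659·sin120.0°, -0.0900) = (-0.1329, 0.2303, -0.0900)
arm 3 at φ=240.0°: e+L cos θ3 = 0.1566;  O3 = (-0.0783, -0.1356, -0.1739)
|O₂|²−|O₁|² = 0.0063;  |O₃|²−|O₁|² = -0.0178
[-0.7404 0.4605 0.0746]·P = 0.0063;  [-0.6311 -0.2712 -0.0932]·P = -0.0178
det = 0.4915;  x = 0.0132+-0.0462z,  y = 0.0348+-0.2361z
sphere 1 gives Az²+Bz+C=0 with A=1.0579, B=0.2588, C=-0.0108;  B²−4AC=0.1125;  roots -0.2809, 0.0362;  negative root z = -0.2809
x = 0.0261, y = 0.1011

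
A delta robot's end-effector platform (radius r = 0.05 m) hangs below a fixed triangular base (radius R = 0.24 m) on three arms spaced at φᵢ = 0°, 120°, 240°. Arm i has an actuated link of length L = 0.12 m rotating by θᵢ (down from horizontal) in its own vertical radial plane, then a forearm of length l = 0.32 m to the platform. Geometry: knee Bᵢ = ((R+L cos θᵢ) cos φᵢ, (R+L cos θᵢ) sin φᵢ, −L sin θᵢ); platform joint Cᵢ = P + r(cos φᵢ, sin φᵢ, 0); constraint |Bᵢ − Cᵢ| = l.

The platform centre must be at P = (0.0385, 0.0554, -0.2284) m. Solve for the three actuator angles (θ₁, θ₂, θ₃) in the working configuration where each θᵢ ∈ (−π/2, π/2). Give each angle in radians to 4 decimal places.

φ1=0.0° → target in arm frame (0.0385, 0.0554)
  A=0.1515, B=-0.2284, C=(l²−L²−A²−y'²−z²)/(2L)=0.0409
  θ1 = atan2(B,A) + arccos(C/0.2741) = 0.4359
φ2=120.0° → target in arm frame (0.0287, -0.0610)
  e−x'=0.1613;  (l²−L²−(e−x')²−y'²−z²)/2L = 0.0254
  √(A²+B²)=0.2796;  θ2 = -0.9560+1.4798 ≈ 0.5238
arm 3 (φ=240.0°): x'=-0.0672, y'=0.0056
  A=0.2572, B=-0.2284, C=(l²−L²−A²−y'²−z²)/(2L)=-0.1265
  γ=atan2(-0.2284,0.2572)=-0.7261;  ψ=arccos(-0.3678)=1.9474;  θ3=γ+ψ≈1.2213

θ₁ = 0.4359, θ₂ = 0.5238, θ₃ = 1.2213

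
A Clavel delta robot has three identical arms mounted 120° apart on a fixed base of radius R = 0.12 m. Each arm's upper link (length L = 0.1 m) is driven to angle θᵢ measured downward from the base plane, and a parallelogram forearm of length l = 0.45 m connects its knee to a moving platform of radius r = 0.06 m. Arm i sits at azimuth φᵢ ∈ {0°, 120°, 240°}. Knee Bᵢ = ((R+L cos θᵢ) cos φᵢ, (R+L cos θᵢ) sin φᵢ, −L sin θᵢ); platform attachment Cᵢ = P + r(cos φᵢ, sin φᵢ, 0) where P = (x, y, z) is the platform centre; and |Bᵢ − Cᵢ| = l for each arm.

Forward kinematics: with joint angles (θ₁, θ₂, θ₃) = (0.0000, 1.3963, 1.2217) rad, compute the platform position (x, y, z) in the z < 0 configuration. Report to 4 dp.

(0.2331, -0.0335, -0.4428)

arm 1 at φ=0.0°: (R−r)+L cos θ1 = 0.1600;  centre 1 = (0.1600, 0.0000, 0.0000)
arm 2 at φ=120.0°: (R−r)+L cos θ2 = 0.0774;  centre 2 = (-0.0387, 0.0670, -0.0985)
φ3=240.0°: virtual centre (-0.0471, -0.0816, -0.0940), radius l
eliminate P² terms by subtracting sphere 1 from 2 and 3
[-0.3974 0.1340 -0.1970]·P = -0.0099;  [-0.4142 -0.1632 -0.1879]·P = -0.0079
det = 0.1203;  x = 0.0222+-0.4763z,  y = -0.0081+0.0574z
quadratic in z: (1.2302)z²+(0.1303)z+(-0.1835)=0, √Δ=0.9590 → z ∈ {-0.4428, 0.3368}; z = -0.4428 (taking z<0)
x = 0.2331, y = -0.0335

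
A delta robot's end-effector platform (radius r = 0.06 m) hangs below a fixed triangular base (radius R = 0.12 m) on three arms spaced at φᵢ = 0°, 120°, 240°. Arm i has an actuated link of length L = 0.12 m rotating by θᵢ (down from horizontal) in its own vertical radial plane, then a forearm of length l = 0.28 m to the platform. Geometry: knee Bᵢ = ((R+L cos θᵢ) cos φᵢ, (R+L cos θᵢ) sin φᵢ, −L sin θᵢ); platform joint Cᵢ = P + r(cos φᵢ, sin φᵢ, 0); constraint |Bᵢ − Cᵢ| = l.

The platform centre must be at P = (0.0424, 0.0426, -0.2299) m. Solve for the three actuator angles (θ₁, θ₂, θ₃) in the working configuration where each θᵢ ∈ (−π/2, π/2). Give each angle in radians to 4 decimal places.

θ₁ = -0.0874, θ₂ = 0.0867, θ₃ = 0.5235

rotate P by −φ1: (0.0424, 0.0426, -0.2299)
  A=0.0176, B=-0.2299, C=(l²−L²−A²−y'²−z²)/(2L)=0.0376
  γ=atan2(-0.2299,0.0176)=-1.4944;  ψ=arccos(0.1630)=1.4070;  θ1=γ+ψ≈-0.0874
φ2=120.0° → target in arm frame (0.0157, -0.0580)
  A cos θ + B sin θ = C:  0.0443·cos θ + -0.2299·sin θ = 0.0242
  θ2 = atan2(B,A) + arccos(C/0.2341) = 0.0867
φ3=240.0° → target in arm frame (-0.0581, 0.0154)
  A=0.1181, B=-0.2299, C=(l²−L²−A²−y'²−z²)/(2L)=-0.0127
  γ=atan2(-0.2299,0.1181)=-1.0963;  ψ=arccos(-0.0490)=1.6198;  θ3=γ+ψ≈0.5235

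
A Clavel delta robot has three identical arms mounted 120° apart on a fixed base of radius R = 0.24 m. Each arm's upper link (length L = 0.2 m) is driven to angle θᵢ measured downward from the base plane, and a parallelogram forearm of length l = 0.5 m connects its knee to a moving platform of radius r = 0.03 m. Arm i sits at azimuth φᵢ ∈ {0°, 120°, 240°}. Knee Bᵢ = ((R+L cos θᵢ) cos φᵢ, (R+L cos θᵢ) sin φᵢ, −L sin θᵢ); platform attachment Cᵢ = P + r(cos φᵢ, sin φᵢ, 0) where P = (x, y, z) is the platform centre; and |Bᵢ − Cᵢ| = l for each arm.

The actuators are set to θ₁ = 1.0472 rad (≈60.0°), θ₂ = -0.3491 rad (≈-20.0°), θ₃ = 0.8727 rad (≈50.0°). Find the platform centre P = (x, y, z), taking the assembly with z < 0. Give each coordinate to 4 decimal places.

(-0.1187, 0.1475, -0.3840)

S1 = (0.3100·cos0.0°, 0.3100·sin0.0°, -0.1732) = (0.3100, 0.0000, -0.1732)
φ2=120.0°: virtual centre (-0.1990, 0.3446, 0.0684), radius l
arm 3 at φ=240.0°: e+L cos θ3 = 0.3386;  S3 = (-0.1693, -0.2932, -0.1532)
|S₂|²−|S₁|² = 0.0369;  |S₃|²−|S₁|² = 0.0120
[-1.0179 0.6892 0.4832]·P = 0.0369;  [-0.9586 -0.5864 0.0400]·P = 0.0120
det = 1.2576;  x = -0.0238+0.2472z,  y = 0.0184+-0.3360z
quadratic in z: (1.1740)z²+(0.1690)z+(-0.1082)=0, √Δ=0.7327 → z ∈ {-0.3840, 0.2401}; z = -0.3840 (taking z<0)
x = -0.1187, y = 0.1475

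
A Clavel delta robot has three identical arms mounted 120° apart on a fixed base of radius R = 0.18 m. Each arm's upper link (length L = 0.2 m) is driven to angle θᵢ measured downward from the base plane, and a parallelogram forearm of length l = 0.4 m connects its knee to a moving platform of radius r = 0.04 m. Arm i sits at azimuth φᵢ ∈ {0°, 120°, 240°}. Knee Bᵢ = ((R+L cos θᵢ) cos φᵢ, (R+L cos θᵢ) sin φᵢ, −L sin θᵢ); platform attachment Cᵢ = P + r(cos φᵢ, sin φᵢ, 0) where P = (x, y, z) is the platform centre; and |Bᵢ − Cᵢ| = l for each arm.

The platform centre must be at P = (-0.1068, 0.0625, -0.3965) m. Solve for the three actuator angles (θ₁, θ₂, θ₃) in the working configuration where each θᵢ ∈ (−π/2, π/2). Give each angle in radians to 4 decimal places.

arm 1 (φ=0.0°): x'=-0.1068, y'=0.0625
  A cos θ + B sin θ = C:  0.2468·cos θ + -0.3965·sin θ = -0.2551
  γ=atan2(-0.3965,0.2468)=-1.0140;  ψ=arccos(-0.5462)=2.1486;  θ1=γ+ψ≈1.1345
rotate P by −φ2: (0.1075, 0.0612, -0.3965)
  A=0.0325, B=-0.3965, C=(l²−L²−A²−y'²−z²)/(2L)=-0.1050
  √(A²+B²)=0.3978;  θ2 = -1.4891+1.8380 ≈ 0.3489
rotate P by −φ3: (-0.0007, -0.1237, -0.3965)
  A cos θ + B sin θ = C:  0.1407·cos θ + -0.3965·sin θ = -0.1808
  √(A²+B²)=0.4207;  θ3 = -1.2297+2.0150 ≈ 0.7853

θ₁ = 1.1345, θ₂ = 0.3489, θ₃ = 0.7853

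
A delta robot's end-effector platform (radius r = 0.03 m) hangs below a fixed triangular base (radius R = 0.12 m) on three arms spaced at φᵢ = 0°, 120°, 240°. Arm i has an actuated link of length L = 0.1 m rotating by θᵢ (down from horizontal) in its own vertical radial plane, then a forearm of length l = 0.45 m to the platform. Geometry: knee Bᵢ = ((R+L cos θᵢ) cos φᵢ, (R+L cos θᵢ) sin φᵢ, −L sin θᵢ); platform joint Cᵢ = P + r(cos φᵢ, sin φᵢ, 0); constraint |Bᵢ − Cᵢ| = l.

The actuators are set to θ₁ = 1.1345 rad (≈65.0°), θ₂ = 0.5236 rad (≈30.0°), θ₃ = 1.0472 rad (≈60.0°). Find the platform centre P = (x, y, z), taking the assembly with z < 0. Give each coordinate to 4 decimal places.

arm 1 at φ=0.0°: ρ1 = 0.1323;  centre 1 = (0.1323, 0.0000, -0.0906)
φ2=120.0°: virtual centre (-0.0883, 0.1529, -0.0500), radius l
centre 3 = (0.1400·cos240.0°, 0.1400·sin240.0°, -0.0866) = (-0.0700, -0.1212, -0.0866)
subtract pairs → two planes through P
plane₁₂: -0.4411x+0.3059y+0.0813z = 0.0080
Cramer: x(z) = -0.0102+0.0961z;  y(z) = 0.0113-0.1271z
sphere 1 gives Az²+Bz+C=0 with A=1.0254, B=0.1510, C=-0.1739;  B²−4AC=0.7359;  roots -0.4919, 0.3447;  negative root z = -0.4919
x = -0.0575, y = 0.0738

(-0.0575, 0.0738, -0.4919)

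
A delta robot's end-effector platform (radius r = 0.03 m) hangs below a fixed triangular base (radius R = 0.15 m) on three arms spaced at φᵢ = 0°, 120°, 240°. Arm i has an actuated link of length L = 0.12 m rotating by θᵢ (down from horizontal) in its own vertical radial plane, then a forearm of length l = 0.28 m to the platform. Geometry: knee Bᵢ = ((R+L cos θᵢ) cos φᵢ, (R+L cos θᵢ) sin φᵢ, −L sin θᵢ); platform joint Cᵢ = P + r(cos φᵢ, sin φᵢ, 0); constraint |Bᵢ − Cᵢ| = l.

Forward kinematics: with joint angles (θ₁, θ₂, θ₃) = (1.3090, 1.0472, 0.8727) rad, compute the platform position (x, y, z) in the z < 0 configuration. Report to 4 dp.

S1 = (0.1511·cos0.0°, 0.1511·sin0.0°, -0.1159) = (0.1511, 0.0000, -0.1159)
φ2=120.0°: virtual centre (-0.0900, 0.1559, -0.1039), radius l
S3 = (0.1971·cos240.0°, 0.1971·sin240.0°, -0.0919) = (-0.0986, -0.1707, -0.0919)
subtract pairs → two planes through P
linear system: -0.4821x+0.3118y = 0.0069−0.0240z; -0.4992x+-0.3414y = 0.0111−0.0480z
det = 0.3203;  x = -0.0182+0.0723z,  y = -0.0058+0.0348z
into |P−S₁|² = l²: 1.0064z² + 0.2070z + -0.0363 = 0;  Δ = 0.1889;  z = -0.3188 or 0.1131 → z<0 root = -0.3188
x = -0.0412, y = -0.0169

(-0.0412, -0.0169, -0.3188)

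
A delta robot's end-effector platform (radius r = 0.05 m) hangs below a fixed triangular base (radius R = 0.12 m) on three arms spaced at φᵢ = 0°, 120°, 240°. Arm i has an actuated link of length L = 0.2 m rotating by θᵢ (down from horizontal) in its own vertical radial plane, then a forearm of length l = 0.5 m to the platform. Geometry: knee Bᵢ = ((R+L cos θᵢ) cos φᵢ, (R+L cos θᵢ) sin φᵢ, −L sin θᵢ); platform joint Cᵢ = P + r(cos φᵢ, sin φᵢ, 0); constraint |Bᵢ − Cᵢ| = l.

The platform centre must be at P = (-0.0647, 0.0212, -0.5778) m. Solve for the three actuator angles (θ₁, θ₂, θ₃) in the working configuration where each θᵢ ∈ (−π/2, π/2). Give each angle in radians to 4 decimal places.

θ₁ = 0.8728, θ₂ = 0.6111, θ₃ = 0.6983

φ1=0.0° → target in arm frame (-0.0647, 0.0212)
  A cos θ + B sin θ = C:  0.1347·cos θ + -0.5778·sin θ = -0.3561
  √(A²+B²)=0.5933;  θ1 = -1.3418+2.2146 ≈ 0.8728
rotate P by −φ2: (0.0507, 0.0454, -0.5778)
  e−x'=0.0193;  (l²−L²−(e−x')²−y'²−z²)/2L = -0.3157
  √(A²+B²)=0.5781;  θ2 = -1.5374+2.1485 ≈ 0.6111
arm 3 (φ=240.0°): x'=0.0140, y'=-0.0666
  A=0.0560, B=-0.5778, C=(l²−L²−A²−y'²−z²)/(2L)=-0.3286
  γ=atan2(-0.5778,0.0560)=-1.4742;  ψ=arccos(-0.5660)=2.1725;  θ3=γ+ψ≈0.6983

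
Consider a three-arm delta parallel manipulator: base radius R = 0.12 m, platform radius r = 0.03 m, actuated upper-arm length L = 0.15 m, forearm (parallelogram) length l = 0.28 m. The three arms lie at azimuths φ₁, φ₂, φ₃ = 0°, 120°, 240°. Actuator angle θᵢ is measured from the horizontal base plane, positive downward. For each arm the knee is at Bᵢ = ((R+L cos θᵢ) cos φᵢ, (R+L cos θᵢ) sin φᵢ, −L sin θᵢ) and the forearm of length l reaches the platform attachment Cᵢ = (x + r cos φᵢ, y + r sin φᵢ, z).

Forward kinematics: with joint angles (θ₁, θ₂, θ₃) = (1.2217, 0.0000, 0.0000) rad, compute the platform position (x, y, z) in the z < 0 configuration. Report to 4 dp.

φ1=0.0°: virtual centre (0.1413, 0.0000, -0.1410), radius l
φ2=120.0°: virtual centre (-0.1200, 0.2078, 0.0000), radius l
S3 = (0.2400·cos240.0°, 0.2400·sin240.0°, 0.0000) = (-0.1200, -0.2078, 0.0000)
|S₂|²−|S₁|² = 0.0178;  |S₃|²−|S₁|² = 0.0178
[-0.5226 0.4157 0.2819]·P = 0.0178;  [-0.5226 -0.4157 0.2819]·P = 0.0178
det = 0.4345;  x = -0.0340+0.5394z,  y = 0.0000+0.0000z
sphere 1 gives Az²+Bz+C=0 with A=1.2910, B=0.0928, C=-0.0278;  B²−4AC=0.1522;  roots -0.1870, 0.1152;  negative root z = -0.1870
x = -0.1349, y = 0.0000

(-0.1349, 0.0000, -0.1870)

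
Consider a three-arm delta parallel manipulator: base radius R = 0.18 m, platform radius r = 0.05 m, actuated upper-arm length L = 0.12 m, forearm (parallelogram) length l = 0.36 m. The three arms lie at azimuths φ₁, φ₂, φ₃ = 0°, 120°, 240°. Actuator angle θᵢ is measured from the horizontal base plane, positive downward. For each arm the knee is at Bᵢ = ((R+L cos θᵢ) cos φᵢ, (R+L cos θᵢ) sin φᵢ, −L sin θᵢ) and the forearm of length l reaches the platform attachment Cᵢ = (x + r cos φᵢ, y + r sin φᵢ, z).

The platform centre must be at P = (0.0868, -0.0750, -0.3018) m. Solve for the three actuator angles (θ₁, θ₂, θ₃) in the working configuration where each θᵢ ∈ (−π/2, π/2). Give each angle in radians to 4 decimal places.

θ₁ = -0.0870, θ₂ = 1.0471, θ₃ = 0.3494

arm 1 (φ=0.0°): x'=0.0868, y'=-0.0750
  e−x'=0.0432;  (l²−L²−(e−x')²−y'²−z²)/2L = 0.0693
  γ=atan2(-0.3018,0.0432)=-1.4286;  ψ=arccos(0.2272)=1.3416;  θ1=γ+ψ≈-0.0870
arm 2 (φ=120.0°): x'=-0.1084, y'=-0.0377
  e−x'=0.2384;  (l²−L²−(e−x')²−y'²−z²)/2L = -0.1421
  θ2 = atan2(B,A) + arccos(C/0.3846) = 1.0471
rotate P by −φ3: (0.0216, 0.1127, -0.3018)
  A cos θ + B sin θ = C:  0.1084·cos θ + -0.3018·sin θ = -0.0014
  γ=atan2(-0.3018,0.1084)=-1.2258;  ψ=arccos(-0.0044)=1.5752;  θ3=γ+ψ≈0.3494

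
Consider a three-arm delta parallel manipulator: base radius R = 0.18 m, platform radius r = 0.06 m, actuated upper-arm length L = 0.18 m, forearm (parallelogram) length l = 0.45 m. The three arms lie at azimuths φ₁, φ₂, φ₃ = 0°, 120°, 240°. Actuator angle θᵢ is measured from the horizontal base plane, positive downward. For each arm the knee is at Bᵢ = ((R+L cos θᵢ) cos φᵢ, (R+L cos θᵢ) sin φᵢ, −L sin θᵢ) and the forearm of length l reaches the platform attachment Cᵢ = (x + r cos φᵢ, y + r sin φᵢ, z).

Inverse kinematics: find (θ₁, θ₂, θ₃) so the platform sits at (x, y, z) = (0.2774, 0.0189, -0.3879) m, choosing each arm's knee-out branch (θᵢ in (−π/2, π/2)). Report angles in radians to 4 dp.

rotate P by −φ1: (0.2774, 0.0189, -0.3879)
  e−x'=-0.1574;  (l²−L²−(e−x')²−y'²−z²)/2L = -0.0153
  γ=atan2(-0.3879,-0.1574)=-1.9563;  ψ=arccos(-0.0365)=1.6073;  θ1=γ+ψ≈-0.3490
φ2=120.0° → target in arm frame (-0.1223, -0.2497)
  A cos θ + B sin θ = C:  0.2423·cos θ + -0.3879·sin θ = -0.2818
  θ2 = atan2(B,A) + arccos(C/0.4574) = 1.2221
arm 3 (φ=240.0°): x'=-0.1551, y'=0.2308
  e−x'=0.2751;  (l²−L²−(e−x')²−y'²−z²)/2L = -0.3036
  √(A²+B²)=0.4755;  θ3 = -0.9540+2.2632 ≈ 1.3093

θ₁ = -0.3490, θ₂ = 1.2221, θ₃ = 1.3093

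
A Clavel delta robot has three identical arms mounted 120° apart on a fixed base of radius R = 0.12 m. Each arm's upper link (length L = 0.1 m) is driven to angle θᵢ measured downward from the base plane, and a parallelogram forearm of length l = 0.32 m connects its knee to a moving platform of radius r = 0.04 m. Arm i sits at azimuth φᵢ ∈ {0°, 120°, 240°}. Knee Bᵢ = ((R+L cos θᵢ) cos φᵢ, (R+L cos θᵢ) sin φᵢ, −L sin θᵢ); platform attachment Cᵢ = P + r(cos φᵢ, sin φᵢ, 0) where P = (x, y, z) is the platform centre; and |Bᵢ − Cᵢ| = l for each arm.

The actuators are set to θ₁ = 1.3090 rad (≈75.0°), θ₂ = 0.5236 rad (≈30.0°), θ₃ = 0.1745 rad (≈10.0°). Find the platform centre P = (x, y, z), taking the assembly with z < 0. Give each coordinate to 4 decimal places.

(-0.1288, -0.0346, -0.3114)

O1 = (0.1059·cos0.0°, 0.1059·sin0.0°, -0.0966) = (0.1059, 0.0000, -0.0966)
arm 2 at φ=120.0°: e+L cos θ2 = 0.1666;  O2 = (-0.0833, 0.1443, -0.0500)
arm 3 at φ=240.0°: e+L cos θ3 = 0.1785;  O3 = (-0.0892, -0.1546, -0.0174)
|O₂|²−|O₁|² = 0.0097;  |O₃|²−|O₁|² = 0.0116
[-0.3784 0.2886 0.0932]·P = 0.0097;  [-0.3902 -0.3091 0.1585]·P = 0.0116
Cramer: x(z) = -0.0277+0.3247z;  y(z) = -0.0026+0.1028z
quadratic in z: (1.1160)z²+(0.1059)z+(-0.0752)=0, √Δ=0.5891 → z ∈ {-0.3114, 0.2165}; z = -0.3114 (taking z<0)
x = -0.1288, y = -0.0346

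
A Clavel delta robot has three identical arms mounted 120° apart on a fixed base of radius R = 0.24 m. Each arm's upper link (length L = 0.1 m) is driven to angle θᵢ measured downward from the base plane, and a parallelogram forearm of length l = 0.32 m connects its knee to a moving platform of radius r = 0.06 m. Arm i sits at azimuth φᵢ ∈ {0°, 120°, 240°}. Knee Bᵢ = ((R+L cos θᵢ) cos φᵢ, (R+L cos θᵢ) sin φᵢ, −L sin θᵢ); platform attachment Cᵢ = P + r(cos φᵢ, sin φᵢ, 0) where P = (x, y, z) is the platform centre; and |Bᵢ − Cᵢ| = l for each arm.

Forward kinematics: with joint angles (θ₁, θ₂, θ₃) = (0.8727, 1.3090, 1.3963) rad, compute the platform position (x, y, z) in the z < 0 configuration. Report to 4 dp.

(0.0420, 0.0067, -0.3245)

centre 1 = (0.2443·cos0.0°, 0.2443·sin0.0°, -0.0766) = (0.2443, 0.0000, -0.0766)
centre 2 = (0.2059·cos120.0°, 0.2059·sin120.0°, -0.0966) = (-0.1029, 0.1783, -0.0966)
centre 3 = (0.1974·cos240.0°, 0.1974·sin240.0°, -0.0985) = (-0.0987, -0.1709, -0.0985)
|centre ₂|²−|centre ₁|² = -0.0138;  |centre ₃|²−|centre ₁|² = -0.0169
linear system: -0.6944x+0.3566y = -0.0138−-0.0400z; -0.6859x+-0.3418y = -0.0169−-0.0437z
det = 0.4820;  x = 0.0223+-0.0607z,  y = 0.0047+-0.0061z
sphere 1 gives Az²+Bz+C=0 with A=1.0037, B=0.1801, C=-0.0472;  B²−4AC=0.2221;  roots -0.3245, 0.1450;  negative root z = -0.3245
x = 0.0420, y = 0.0067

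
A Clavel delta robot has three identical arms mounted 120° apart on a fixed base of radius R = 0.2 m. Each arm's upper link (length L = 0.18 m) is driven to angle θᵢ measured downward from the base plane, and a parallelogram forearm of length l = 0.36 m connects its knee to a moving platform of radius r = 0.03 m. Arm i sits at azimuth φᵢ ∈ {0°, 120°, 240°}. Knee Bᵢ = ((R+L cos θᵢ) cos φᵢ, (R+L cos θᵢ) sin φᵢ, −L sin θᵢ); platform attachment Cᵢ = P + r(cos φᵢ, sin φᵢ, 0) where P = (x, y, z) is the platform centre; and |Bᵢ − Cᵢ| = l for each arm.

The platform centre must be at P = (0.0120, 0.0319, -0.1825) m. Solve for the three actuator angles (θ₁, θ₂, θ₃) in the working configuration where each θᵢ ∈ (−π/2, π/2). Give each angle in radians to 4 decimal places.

arm 1 (φ=0.0°): x'=0.0120, y'=0.0319
  e−x'=0.1580;  (l²−L²−(e−x')²−y'²−z²)/2L = 0.1053
  θ1 = atan2(B,A) + arccos(C/0.2414) = 0.2621
rotate P by −φ2: (0.0216, -0.0263, -0.1825)
  e−x'=0.1484;  (l²−L²−(e−x')²−y'²−z²)/2L = 0.1144
  θ2 = atan2(B,A) + arccos(C/0.2352) = 0.1747
arm 3 (φ=240.0°): x'=-0.0336, y'=-0.0056
  A cos θ + B sin θ = C:  0.2036·cos θ + -0.1825·sin θ = 0.0622
  θ3 = atan2(B,A) + arccos(C/0.2734) = 0.6105

θ₁ = 0.2621, θ₂ = 0.1747, θ₃ = 0.6105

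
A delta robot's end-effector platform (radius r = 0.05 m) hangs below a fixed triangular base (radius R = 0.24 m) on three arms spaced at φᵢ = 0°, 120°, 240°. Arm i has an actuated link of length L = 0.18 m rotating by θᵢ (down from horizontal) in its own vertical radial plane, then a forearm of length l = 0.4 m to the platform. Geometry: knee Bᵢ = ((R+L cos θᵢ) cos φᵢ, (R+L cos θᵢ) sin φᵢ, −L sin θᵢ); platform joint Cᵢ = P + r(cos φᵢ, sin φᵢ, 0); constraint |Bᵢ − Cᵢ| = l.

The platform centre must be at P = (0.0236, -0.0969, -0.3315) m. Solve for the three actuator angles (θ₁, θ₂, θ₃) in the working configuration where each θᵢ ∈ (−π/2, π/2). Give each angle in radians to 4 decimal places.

θ₁ = 0.6108, θ₂ = 1.1346, θ₃ = 0.3490

arm 1 (φ=0.0°): x'=0.0236, y'=-0.0969
  A=0.1664, B=-0.3315, C=(l²−L²−A²−y'²−z²)/(2L)=-0.0538
  √(A²+B²)=0.3709;  θ1 = -1.1056+1.7164 ≈ 0.6108
rotate P by −φ2: (-0.0957, 0.0280, -0.3315)
  A cos θ + B sin θ = C:  0.2857·cos θ + -0.3315·sin θ = -0.1798
  γ=atan2(-0.3315,0.2857)=-0.8594;  ψ=arccos(-0.4107)=1.9941;  θ2=γ+ψ≈1.1346
φ3=240.0° → target in arm frame (0.0721, 0.0689)
  A=0.1179, B=-0.3315, C=(l²−L²−A²−y'²−z²)/(2L)=-0.0026
  θ3 = atan2(B,A) + arccos(C/0.3518) = 0.3490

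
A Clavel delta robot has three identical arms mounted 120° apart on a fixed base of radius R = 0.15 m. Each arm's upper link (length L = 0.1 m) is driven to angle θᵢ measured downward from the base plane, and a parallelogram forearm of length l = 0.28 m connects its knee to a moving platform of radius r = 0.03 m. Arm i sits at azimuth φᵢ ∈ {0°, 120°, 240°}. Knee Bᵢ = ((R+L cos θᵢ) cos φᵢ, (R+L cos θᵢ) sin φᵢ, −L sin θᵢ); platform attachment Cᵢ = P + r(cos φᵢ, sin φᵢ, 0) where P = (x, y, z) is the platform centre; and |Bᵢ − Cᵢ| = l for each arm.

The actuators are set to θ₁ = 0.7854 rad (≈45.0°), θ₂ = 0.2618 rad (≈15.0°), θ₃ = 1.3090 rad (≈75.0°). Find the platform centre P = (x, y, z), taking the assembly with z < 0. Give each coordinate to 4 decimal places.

φ1=0.0°: virtual centre (0.1907, 0.0000, -0.0707), radius l
φ2=120.0°: virtual centre (-0.1083, 0.1876, -0.0259), radius l
arm 3 at φ=240.0°: (R−r)+L cos θ3 = 0.1459;  O3 = (-0.0729, -0.1263, -0.0966)
eliminate P² terms by subtracting sphere 1 from 2 and 3
linear system: -0.5980x+0.3751y = 0.0062−0.0897z; -0.5273x+-0.2527y = -0.0108−-0.0518z
det = 0.3489;  x = 0.0071+0.0093z,  y = 0.0278+-0.2242z
sphere 1 gives Az²+Bz+C=0 with A=1.0504, B=0.1255, C=-0.0389;  B²−4AC=0.1792;  roots -0.2613, 0.1418;  negative root z = -0.2613
x = 0.0046, y = 0.0864

(0.0046, 0.0864, -0.2613)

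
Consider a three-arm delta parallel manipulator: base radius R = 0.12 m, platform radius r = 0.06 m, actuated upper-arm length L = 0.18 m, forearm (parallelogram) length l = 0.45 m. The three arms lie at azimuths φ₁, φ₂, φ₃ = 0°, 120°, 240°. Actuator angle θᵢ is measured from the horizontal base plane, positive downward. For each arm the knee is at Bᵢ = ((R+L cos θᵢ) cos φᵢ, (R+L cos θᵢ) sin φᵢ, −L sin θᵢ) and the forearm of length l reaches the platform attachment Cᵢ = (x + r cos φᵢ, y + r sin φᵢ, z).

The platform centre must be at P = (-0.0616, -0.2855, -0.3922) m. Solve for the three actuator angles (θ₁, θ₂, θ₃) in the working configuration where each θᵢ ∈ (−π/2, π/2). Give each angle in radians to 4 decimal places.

arm 1 (φ=0.0°): x'=-0.0616, y'=-0.2855
  A=0.1216, B=-0.3922, C=(l²−L²−A²−y'²−z²)/(2L)=-0.2223
  γ=atan2(-0.3922,0.1216)=-1.2701;  ψ=arccos(-0.5413)=2.1428;  θ1=γ+ψ≈0.8726
arm 2 (φ=120.0°): x'=-0.2165, y'=0.1961
  e−x'=0.2765;  (l²−L²−(e−x')²−y'²−z²)/2L = -0.2739
  θ2 = atan2(B,A) + arccos(C/0.4798) = 1.2215
arm 3 (φ=240.0°): x'=0.2781, y'=0.0894
  e−x'=-0.2181;  (l²−L²−(e−x')²−y'²−z²)/2L = -0.1091
  √(A²+B²)=0.4487;  θ3 = -2.0782+1.8163 ≈ -0.2619

θ₁ = 0.8726, θ₂ = 1.2215, θ₃ = -0.2619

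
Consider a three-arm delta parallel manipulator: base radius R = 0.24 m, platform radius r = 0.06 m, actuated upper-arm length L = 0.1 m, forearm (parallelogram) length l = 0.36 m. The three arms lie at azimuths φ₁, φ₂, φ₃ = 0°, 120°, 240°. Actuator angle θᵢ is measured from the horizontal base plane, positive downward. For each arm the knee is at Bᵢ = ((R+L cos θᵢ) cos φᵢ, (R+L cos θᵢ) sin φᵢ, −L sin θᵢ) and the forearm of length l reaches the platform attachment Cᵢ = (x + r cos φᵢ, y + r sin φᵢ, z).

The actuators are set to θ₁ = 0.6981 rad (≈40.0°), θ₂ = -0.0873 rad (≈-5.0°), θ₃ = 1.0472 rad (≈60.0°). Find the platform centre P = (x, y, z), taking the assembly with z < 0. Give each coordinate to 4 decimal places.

(-0.0136, 0.0816, -0.2877)

φ1=0.0°: virtual centre (0.2566, 0.0000, -0.0643), radius l
φ2=120.0°: virtual centre (-0.1398, 0.2422, 0.0087), radius l
arm 3 at φ=240.0°: (R−r)+L cos θ3 = 0.2300;  O3 = (-0.1150, -0.1992, -0.0866)
|O₂|²−|O₁|² = 0.0083;  |O₃|²−|O₁|² = -0.0096
plane₁₂: -0.7928x+0.4843y+0.1460z = 0.0083
Cramer: x(z) = 0.0020+0.0541z;  y(z) = 0.0203-0.2129z
quadratic in z: (1.0483)z²+(0.0924)z+(-0.0602)=0, √Δ=0.5109 → z ∈ {-0.2877, 0.1996}; z = -0.2877 (taking z<0)
x = -0.0136, y = 0.0816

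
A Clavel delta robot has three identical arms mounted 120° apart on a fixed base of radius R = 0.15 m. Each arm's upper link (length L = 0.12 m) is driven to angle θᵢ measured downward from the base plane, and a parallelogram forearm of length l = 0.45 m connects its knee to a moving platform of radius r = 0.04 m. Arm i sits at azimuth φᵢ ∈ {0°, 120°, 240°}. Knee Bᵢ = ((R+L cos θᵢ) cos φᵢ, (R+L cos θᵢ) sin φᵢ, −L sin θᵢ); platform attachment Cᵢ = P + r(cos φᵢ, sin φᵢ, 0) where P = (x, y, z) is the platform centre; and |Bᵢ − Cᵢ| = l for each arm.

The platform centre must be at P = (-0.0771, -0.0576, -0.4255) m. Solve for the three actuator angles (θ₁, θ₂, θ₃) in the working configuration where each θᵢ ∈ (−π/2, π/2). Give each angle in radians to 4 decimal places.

φ1=0.0° → target in arm frame (-0.0771, -0.0576)
  A=0.1871, B=-0.4255, C=(l²−L²−A²−y'²−z²)/(2L)=-0.1303
  θ1 = atan2(B,A) + arccos(C/0.4648) = 0.6984
rotate P by −φ2: (-0.0113, 0.0956, -0.4255)
  e−x'=0.1213;  (l²−L²−(e−x')²−y'²−z²)/2L = -0.0700
  γ=atan2(-0.4255,0.1213)=-1.2930;  ψ=arccos(-0.1583)=1.7297;  θ2=γ+ψ≈0.4367
φ3=240.0° → target in arm frame (0.0884, -0.0380)
  A=0.0216, B=-0.4255, C=(l²−L²−A²−y'²−z²)/(2L)=0.0214
  γ=atan2(-0.4255,0.0216)=-1.5202;  ψ=arccos(0.0503)=1.5205;  θ3=γ+ψ≈0.0003

θ₁ = 0.6984, θ₂ = 0.4367, θ₃ = 0.0003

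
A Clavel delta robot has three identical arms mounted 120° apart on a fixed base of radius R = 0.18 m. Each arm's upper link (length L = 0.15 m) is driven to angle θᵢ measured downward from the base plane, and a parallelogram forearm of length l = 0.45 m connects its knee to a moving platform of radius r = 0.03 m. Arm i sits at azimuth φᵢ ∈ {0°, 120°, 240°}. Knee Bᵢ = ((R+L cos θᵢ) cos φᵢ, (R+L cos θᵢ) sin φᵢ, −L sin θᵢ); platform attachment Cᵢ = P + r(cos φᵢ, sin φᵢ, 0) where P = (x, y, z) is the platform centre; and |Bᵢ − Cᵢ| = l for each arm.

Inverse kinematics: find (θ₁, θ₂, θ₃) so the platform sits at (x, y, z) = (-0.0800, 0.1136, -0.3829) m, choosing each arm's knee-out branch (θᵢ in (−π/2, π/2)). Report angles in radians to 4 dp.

rotate P by −φ1: (-0.0800, 0.1136, -0.3829)
  A=0.2300, B=-0.3829, C=(l²−L²−A²−y'²−z²)/(2L)=-0.1081
  √(A²+B²)=0.4467;  θ1 = -1.0299+1.8151 ≈ 0.7853
arm 2 (φ=120.0°): x'=0.1384, y'=0.0125
  A cos θ + B sin θ = C:  0.0116·cos θ + -0.3829·sin θ = 0.1103
  √(A²+B²)=0.3831;  θ2 = -1.5405+1.2787 ≈ -0.2618
arm 3 (φ=240.0°): x'=-0.0584, y'=-0.1261
  A cos θ + B sin θ = C:  0.2084·cos θ + -0.3829·sin θ = -0.0864
  √(A²+B²)=0.4359;  θ3 = -1.0724+1.7704 ≈ 0.6980

θ₁ = 0.7853, θ₂ = -0.2618, θ₃ = 0.6980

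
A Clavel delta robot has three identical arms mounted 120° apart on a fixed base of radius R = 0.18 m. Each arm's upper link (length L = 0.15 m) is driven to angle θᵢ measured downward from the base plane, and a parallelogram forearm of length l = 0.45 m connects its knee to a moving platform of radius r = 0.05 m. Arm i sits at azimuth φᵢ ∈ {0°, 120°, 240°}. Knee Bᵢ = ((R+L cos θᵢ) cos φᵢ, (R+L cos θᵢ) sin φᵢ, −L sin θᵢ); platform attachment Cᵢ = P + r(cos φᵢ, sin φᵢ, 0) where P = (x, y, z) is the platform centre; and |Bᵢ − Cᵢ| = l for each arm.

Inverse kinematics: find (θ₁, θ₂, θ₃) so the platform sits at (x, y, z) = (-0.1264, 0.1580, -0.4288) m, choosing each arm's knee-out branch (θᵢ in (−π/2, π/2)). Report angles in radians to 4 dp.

arm 1 (φ=0.0°): x'=-0.1264, y'=0.1580
  A cos θ + B sin θ = C:  0.2564·cos θ + -0.4288·sin θ = -0.3152
  γ=atan2(-0.4288,0.2564)=-1.0319;  ψ=arccos(-0.6310)=2.2536;  θ1=γ+ψ≈1.2217
φ2=120.0° → target in arm frame (0.2000, 0.0305)
  A=-0.0700, B=-0.4288, C=(l²−L²−A²−y'²−z²)/(2L)=-0.0323
  √(A²+B²)=0.4345;  θ2 = -1.7327+1.6453 ≈ -0.0874
rotate P by −φ3: (-0.0736, -0.1885, -0.4288)
  A cos θ + B sin θ = C:  0.2036·cos θ + -0.4288·sin θ = -0.2695
  θ3 = atan2(B,A) + arccos(C/0.4747) = 1.0471

θ₁ = 1.2217, θ₂ = -0.0874, θ₃ = 1.0471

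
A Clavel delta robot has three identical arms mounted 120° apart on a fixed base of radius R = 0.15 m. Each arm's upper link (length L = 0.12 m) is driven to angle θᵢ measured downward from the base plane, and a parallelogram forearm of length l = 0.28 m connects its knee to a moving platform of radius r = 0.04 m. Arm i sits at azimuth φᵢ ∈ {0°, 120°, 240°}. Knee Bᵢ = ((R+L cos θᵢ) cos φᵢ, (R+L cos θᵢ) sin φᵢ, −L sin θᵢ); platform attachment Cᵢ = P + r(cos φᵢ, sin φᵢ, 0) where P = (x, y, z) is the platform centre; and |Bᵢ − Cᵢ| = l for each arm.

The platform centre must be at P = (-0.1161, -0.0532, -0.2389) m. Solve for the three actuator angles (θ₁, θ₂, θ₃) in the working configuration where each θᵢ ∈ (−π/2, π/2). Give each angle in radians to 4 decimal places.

θ₁ = 1.3960, θ₂ = 0.6984, θ₃ = -0.0002

rotate P by −φ1: (-0.1161, -0.0532, -0.2389)
  A=0.2261, B=-0.2389, C=(l²−L²−A²−y'²−z²)/(2L)=-0.1959
  θ1 = atan2(B,A) + arccos(C/0.3289) = 1.3960
φ2=120.0° → target in arm frame (0.0120, 0.1271)
  A=0.0980, B=-0.2389, C=(l²−L²−A²−y'²−z²)/(2L)=-0.0785
  γ=atan2(-0.2389,0.0980)=-1.1814;  ψ=arccos(-0.3041)=1.8798;  θ2=γ+ψ≈0.6984
φ3=240.0° → target in arm frame (0.1041, -0.0739)
  e−x'=0.0059;  (l²−L²−(e−x')²−y'²−z²)/2L = 0.0059
  θ3 = atan2(B,A) + arccos(C/0.2390) = -0.0002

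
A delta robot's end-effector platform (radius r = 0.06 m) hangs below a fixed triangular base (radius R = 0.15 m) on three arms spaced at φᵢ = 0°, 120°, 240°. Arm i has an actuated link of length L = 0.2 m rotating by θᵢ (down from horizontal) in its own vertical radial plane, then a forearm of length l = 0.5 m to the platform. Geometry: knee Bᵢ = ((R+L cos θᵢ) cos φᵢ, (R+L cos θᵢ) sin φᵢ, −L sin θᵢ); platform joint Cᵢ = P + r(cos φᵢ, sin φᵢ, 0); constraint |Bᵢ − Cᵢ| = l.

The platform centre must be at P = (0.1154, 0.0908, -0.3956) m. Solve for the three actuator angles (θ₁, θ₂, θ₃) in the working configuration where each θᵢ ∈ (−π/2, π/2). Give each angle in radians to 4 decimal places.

φ1=0.0° → target in arm frame (0.1154, 0.0908)
  A cos θ + B sin θ = C:  -0.0254·cos θ + -0.3956·sin θ = 0.1115
  √(A²+B²)=0.3964;  θ1 = -1.6349+1.2856 ≈ -0.3493
φ2=120.0° → target in arm frame (0.0209, -0.1453)
  A cos θ + B sin θ = C:  0.0691·cos θ + -0.3956·sin θ = 0.0690
  √(A²+B²)=0.4016;  θ2 = -1.3980+1.3981 ≈ 0.0001
φ3=240.0° → target in arm frame (-0.1363, 0.0545)
  e−x'=0.2263;  (l²−L²−(e−x')²−y'²−z²)/2L = -0.0018
  √(A²+B²)=0.4558;  θ3 = -1.0511+1.5746 ≈ 0.5235

θ₁ = -0.3493, θ₂ = 0.0001, θ₃ = 0.5235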